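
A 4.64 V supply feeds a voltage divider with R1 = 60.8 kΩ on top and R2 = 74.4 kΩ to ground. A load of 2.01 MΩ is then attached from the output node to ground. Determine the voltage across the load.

The load sits in parallel with R2: R2‖R_L = (74.4 × 2010) / (74.4 + 2010) = 71.74 kΩ.
V_out = 4.64 × 71.74 / (60.8 + 71.74) = 4.64 × 71.74/132.5 = 2.51 V.

V_out ≈ 2.51 V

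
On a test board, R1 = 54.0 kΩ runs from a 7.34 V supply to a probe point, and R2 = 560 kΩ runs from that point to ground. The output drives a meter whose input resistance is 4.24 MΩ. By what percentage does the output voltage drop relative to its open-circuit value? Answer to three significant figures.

1.15 %

The divider's output (Thévenin) resistance is R1‖R2 = 49.25 kΩ.
Fractional drop under load = R_th/(R_th + R_L) = 49.25 / (49.25 + 4240) = 0.01148.
So the output falls by 1.15 %.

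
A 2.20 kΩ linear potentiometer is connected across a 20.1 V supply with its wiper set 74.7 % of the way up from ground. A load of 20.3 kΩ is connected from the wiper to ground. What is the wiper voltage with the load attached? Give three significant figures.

V ≈ 14.7 V

The wiper splits the pot into (1−α)R = 556.6 Ω above and αR = 1643 Ω below.
Lower section ‖ load = 1520 Ω.
V_wiper = 20.1 × 1520/(556.6 + 1520) = 14.7 V.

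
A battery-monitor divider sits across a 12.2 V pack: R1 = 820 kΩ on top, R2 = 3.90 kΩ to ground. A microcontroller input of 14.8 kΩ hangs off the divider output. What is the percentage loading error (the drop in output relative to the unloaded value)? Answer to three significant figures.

Unloaded V = 12.2 × 3.90/823.9 = 0.05775 V.
Loaded: R2‖R_L = 3.087 kΩ, giving V = 12.2 × 3.087/823.1 = 0.04575 V.
Drop = (0.05775 − 0.04575) / 0.05775 = 20.8 %.

20.8 %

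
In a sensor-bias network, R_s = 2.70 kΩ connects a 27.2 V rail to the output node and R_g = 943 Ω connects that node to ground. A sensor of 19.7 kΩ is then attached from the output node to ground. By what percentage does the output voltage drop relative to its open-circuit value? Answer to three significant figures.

3.43 %

The divider's output (Thévenin) resistance is R_s‖R_g = 698.9 Ω.
Fractional drop under load = R_th/(R_th + R_L) = 698.9 / (698.9 + 19700) = 0.03426.
So the output falls by 3.43 %.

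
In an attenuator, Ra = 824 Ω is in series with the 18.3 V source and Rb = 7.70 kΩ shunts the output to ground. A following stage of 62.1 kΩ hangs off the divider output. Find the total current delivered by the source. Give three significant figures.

I ≈ 2.38 mA

Rb‖R_L = 6851 Ω, so the source sees Ra + Rb‖R_L = 7675 Ω.
I = 18.3 V / 7675 Ω = 2.38 mA.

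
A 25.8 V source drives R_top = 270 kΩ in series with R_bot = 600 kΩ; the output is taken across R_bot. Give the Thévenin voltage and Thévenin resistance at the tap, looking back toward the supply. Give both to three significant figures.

V_th = 17.8 V, R_th = 186 kΩ

V_th is the open-circuit tap voltage: 25.8 × 600/(270 + 600) = 17.8 V.
With the supply zeroed, R_top and R_bot appear in parallel from the tap: R_th = R_top‖R_bot = (270 × 600)/870.0 = 186 kΩ.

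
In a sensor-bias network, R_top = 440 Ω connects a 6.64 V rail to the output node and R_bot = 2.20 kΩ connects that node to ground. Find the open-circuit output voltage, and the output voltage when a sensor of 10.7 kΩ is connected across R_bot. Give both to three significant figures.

Open-circuit: V = 6.64 × 2200/(440 + 2200) = 5.53 V.
With the load, R_bot becomes R_bot‖R_L = 1825 Ω, so V = 6.64 × 1825/2265 = 5.35 V.

Unloaded: 5.53 V; loaded: 5.35 V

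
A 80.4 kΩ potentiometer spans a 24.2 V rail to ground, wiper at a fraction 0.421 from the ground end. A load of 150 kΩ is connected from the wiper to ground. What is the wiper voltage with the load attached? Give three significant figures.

V ≈ 9.01 V

The wiper splits the pot into (1−α)R = 46.55 kΩ above and αR = 33.85 kΩ below.
Lower section ‖ load = 27.62 kΩ.
V_wiper = 24.2 × 27.62/(46.55 + 27.62) = 9.01 V.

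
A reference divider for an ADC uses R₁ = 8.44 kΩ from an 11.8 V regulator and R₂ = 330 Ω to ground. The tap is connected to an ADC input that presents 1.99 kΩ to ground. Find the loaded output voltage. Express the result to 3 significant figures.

The load sits in parallel with R₂: R₂‖R_L = (330 × 1990) / (330 + 1990) = 283.1 Ω.
V_out = 11.8 × 283.1 / (8440 + 283.1) = 11.8 × 283.1/8723 = 0.383 V.

V_out ≈ 0.383 V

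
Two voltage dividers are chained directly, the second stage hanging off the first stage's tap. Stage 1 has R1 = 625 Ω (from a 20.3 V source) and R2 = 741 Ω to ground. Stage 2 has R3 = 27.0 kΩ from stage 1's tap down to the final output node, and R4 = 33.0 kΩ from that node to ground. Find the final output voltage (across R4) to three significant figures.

Stage 2 presents R3+R4 = 60000 Ω as a load on stage 1's tap.
Stage 1's lower leg becomes R2‖(R3+R4) = 732.0 Ω, so V_mid = 20.3 × 732.0/1357 = 10.95 V.
Stage 2 is itself unloaded: V_out = V_mid × R4/(R3+R4) = 10.95 × 33000/60000 = 6.02 V.

V_out ≈ 6.02 V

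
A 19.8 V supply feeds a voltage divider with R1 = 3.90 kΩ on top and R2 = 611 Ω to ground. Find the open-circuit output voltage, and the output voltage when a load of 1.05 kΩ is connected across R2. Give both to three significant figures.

Unloaded: 2.68 V; loaded: 1.78 V

Open-circuit: V = 19.8 × 611/(3900 + 611) = 2.68 V.
With the load, R2 becomes R2‖R_L = 386.2 Ω, so V = 19.8 × 386.2/4286 = 1.78 V.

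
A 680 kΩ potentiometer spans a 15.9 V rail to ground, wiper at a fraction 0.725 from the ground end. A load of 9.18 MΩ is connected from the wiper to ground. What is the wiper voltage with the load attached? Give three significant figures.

V ≈ 11.4 V

The wiper splits the pot into (1−α)R = 187.0 kΩ above and αR = 493.0 kΩ below.
Lower section ‖ load = 467.9 kΩ.
V_wiper = 15.9 × 467.9/(187.0 + 467.9) = 11.4 V.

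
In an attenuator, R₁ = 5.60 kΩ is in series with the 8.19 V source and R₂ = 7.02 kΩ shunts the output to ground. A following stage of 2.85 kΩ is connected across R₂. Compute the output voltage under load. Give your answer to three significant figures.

V_out ≈ 2.18 V

The load sits in parallel with R₂: R₂‖R_L = (7.02 × 2.85) / (7.02 + 2.85) = 2.027 kΩ.
V_out = 8.19 × 2.027 / (5.60 + 2.027) = 8.19 × 2.027/7.627 = 2.18 V.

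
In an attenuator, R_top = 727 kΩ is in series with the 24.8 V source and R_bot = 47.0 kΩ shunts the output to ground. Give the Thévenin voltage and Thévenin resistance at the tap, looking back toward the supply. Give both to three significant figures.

V_th = 1.51 V, R_th = 44.1 kΩ

V_th is the open-circuit tap voltage: 24.8 × 47.0/(727 + 47.0) = 1.51 V.
With the supply zeroed, R_top and R_bot appear in parallel from the tap: R_th = R_top‖R_bot = (727 × 47.0)/774.0 = 44.1 kΩ.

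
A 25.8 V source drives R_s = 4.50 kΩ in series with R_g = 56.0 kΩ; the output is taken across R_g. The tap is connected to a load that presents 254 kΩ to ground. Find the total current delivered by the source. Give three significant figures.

R_g‖R_L = 45.88 kΩ, so the source sees R_s + R_g‖R_L = 50.38 kΩ.
I = 25.8 V / 50.38 kΩ = 0.512 mA.

I ≈ 0.512 mA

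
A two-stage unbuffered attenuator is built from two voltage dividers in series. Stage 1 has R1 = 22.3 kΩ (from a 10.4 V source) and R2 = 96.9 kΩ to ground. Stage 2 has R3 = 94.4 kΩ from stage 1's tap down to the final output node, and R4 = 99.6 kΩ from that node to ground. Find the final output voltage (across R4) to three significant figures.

V_out ≈ 3.97 V

Stage 2 presents R3+R4 = 194.0 kΩ as a load on stage 1's tap.
Stage 1's lower leg becomes R2‖(R3+R4) = 64.62 kΩ, so V_mid = 10.4 × 64.62/86.92 = 7.732 V.
Stage 2 is itself unloaded: V_out = V_mid × R4/(R3+R4) = 7.732 × 99.6/194.0 = 3.97 V.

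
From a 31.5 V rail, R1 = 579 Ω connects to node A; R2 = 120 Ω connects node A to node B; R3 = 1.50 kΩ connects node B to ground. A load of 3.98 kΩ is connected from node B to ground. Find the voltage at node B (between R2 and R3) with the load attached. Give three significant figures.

At node B, R3 is in parallel with the load: R3‖R_L = 1089 Ω.
Below node A the resistance is R2 + (R3‖R_L) = 1209 Ω, so V_A = 31.5 × 1209/1788 = 21.30 V.
Then V_B = V_A × (R3‖R_L)/(R2 + R3‖R_L) = 21.30 × 1089/1209 = 19.2 V.

V ≈ 19.2 V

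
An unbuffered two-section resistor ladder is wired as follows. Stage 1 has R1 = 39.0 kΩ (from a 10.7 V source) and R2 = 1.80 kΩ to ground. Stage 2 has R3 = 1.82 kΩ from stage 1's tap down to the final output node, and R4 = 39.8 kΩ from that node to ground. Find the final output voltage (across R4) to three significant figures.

Stage 2 presents R3+R4 = 41.62 kΩ as a load on stage 1's tap.
Stage 1's lower leg becomes R2‖(R3+R4) = 1.725 kΩ, so V_mid = 10.7 × 1.725/40.73 = 0.4533 V.
Stage 2 is itself unloaded: V_out = V_mid × R4/(R3+R4) = 0.4533 × 39.8/41.62 = 0.433 V.

V_out ≈ 0.433 V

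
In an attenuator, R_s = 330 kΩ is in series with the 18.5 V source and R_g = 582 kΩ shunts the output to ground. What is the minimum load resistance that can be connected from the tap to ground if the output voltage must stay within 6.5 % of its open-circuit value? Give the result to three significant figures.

Output resistance R_th = R_s‖R_g = (330 × 582)/912.0 = 210.6 kΩ.
The fractional drop is R_th/(R_th + R_L); requiring this ≤ 0.0650 gives R_L ≥ R_th(1/0.0650 − 1) = 210.6 × 14.38 = 3.03 MΩ.

R_L(min) ≈ 3.03 MΩ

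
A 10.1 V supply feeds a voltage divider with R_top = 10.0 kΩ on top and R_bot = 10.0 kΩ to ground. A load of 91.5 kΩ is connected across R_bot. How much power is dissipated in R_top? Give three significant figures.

P ≈ 2.82 mW

Total resistance from the source is R_top + (R_bot‖R_L) = 19.01 kΩ, so I = 10.1/19.01 kΩ = 0.5312 mA.
P = I²·R_top = (0.5312 mA)² × 10.0 kΩ = 2.82 mW.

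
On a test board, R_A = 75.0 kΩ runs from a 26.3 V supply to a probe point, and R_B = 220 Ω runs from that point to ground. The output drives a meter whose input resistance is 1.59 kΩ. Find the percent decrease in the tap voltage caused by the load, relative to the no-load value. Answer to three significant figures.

12.1 %

Unloaded V = 26.3 × 220/75220 = 0.076921 V.
Loaded: R_B‖R_L = 193.3 Ω, giving V = 26.3 × 193.3/75190 = 0.067596 V.
Drop = (0.076921 − 0.067596) / 0.076921 = 12.1 %.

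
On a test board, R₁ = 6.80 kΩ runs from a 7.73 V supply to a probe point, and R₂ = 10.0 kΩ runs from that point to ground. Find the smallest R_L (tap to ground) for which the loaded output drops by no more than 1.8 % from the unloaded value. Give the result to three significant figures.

R_L(min) ≈ 221 kΩ

Output resistance R_th = R₁‖R₂ = (6.80 × 10.0)/16.80 = 4.048 kΩ.
The fractional drop is R_th/(R_th + R_L); requiring this ≤ 0.0180 gives R_L ≥ R_th(1/0.0180 − 1) = 4.048 × 54.56 = 221 kΩ.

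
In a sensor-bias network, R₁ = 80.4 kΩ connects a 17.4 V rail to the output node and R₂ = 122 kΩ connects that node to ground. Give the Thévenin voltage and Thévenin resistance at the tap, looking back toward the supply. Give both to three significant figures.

V_th is the open-circuit tap voltage: 17.4 × 122/(80.4 + 122) = 10.5 V.
With the supply zeroed, R₁ and R₂ appear in parallel from the tap: R_th = R₁‖R₂ = (80.4 × 122)/202.4 = 48.5 kΩ.

V_th = 10.5 V, R_th = 48.5 kΩ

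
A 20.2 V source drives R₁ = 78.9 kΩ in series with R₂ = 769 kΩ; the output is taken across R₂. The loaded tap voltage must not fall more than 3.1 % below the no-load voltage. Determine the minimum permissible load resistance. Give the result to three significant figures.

R_L(min) ≈ 2.24 MΩ

Output resistance R_th = R₁‖R₂ = (78.9 × 769)/847.9 = 71.56 kΩ.
The fractional drop is R_th/(R_th + R_L); requiring this ≤ 0.0310 gives R_L ≥ R_th(1/0.0310 − 1) = 71.56 × 31.26 = 2.24 MΩ.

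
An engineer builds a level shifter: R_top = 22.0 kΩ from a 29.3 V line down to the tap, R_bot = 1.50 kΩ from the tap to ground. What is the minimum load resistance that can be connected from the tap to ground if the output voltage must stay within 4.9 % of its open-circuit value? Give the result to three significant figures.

R_L(min) ≈ 27.3 kΩ

Output resistance R_th = R_top‖R_bot = (22.0 × 1.50)/23.50 = 1.404 kΩ.
The fractional drop is R_th/(R_th + R_L); requiring this ≤ 0.0490 gives R_L ≥ R_th(1/0.0490 − 1) = 1.404 × 19.41 = 27.3 kΩ.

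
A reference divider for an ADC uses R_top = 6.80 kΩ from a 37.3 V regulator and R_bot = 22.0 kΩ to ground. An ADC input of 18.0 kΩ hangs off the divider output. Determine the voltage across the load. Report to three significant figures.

V_out ≈ 22.1 V

The load sits in parallel with R_bot: R_bot‖R_L = (22.0 × 18.0) / (22.0 + 18.0) = 9.900 kΩ.
V_out = 37.3 × 9.900 / (6.80 + 9.900) = 37.3 × 9.900/16.70 = 22.1 V.
(Unloaded it would have been 28.5 V.)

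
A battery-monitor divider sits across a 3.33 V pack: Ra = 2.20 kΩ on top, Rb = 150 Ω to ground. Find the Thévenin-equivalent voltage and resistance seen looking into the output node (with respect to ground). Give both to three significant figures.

V_th = 0.213 V, R_th = 140 Ω

V_th is the open-circuit tap voltage: 3.33 × 150/(2200 + 150) = 0.213 V.
With the supply zeroed, Ra and Rb appear in parallel from the tap: R_th = Ra‖Rb = (2200 × 150)/2350 = 140 Ω.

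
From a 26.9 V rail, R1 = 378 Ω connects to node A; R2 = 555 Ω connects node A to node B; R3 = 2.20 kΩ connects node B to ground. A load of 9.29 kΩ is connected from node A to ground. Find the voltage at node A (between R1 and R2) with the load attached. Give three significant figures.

V ≈ 22.8 V

Below node A the series string R2+R3 = 2755 Ω sits in parallel with the 9290 Ω load: 2125 Ω.
V_A = 26.9 × 2125/(378 + 2125) = 22.8 V.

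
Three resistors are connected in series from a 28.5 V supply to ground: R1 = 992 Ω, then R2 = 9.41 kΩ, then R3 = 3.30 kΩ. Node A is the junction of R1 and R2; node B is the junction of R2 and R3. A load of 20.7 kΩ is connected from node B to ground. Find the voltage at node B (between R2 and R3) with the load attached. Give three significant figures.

V ≈ 6.12 V

At node B, R3 is in parallel with the load: R3‖R_L = 2846 Ω.
Below node A the resistance is R2 + (R3‖R_L) = 12260 Ω, so V_A = 28.5 × 12260/13250 = 26.37 V.
Then V_B = V_A × (R3‖R_L)/(R2 + R3‖R_L) = 26.37 × 2846/12260 = 6.12 V.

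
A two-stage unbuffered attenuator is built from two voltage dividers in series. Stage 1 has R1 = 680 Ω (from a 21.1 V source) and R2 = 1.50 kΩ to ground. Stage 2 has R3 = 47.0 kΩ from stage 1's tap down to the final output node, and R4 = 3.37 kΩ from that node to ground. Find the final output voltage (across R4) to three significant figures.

Stage 2 presents R3+R4 = 50370 Ω as a load on stage 1's tap.
Stage 1's lower leg becomes R2‖(R3+R4) = 1457 Ω, so V_mid = 21.1 × 1457/2137 = 14.38 V.
Stage 2 is itself unloaded: V_out = V_mid × R4/(R3+R4) = 14.38 × 3370/50370 = 0.962 V.

V_out ≈ 0.962 V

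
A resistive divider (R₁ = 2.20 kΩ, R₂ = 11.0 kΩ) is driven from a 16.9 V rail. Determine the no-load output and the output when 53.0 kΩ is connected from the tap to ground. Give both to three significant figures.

Unloaded: 14.1 V; loaded: 13.6 V

Open-circuit: V = 16.9 × 11.0/(2.20 + 11.0) = 14.1 V.
With the load, R₂ becomes R₂‖R_L = 9.109 kΩ, so V = 16.9 × 9.109/11.31 = 13.6 V.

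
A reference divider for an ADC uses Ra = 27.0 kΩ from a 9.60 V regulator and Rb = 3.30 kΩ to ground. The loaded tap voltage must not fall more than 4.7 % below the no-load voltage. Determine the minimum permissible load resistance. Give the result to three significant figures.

Output resistance R_th = Ra‖Rb = (27.0 × 3.30)/30.30 = 2.941 kΩ.
The fractional drop is R_th/(R_th + R_L); requiring this ≤ 0.0470 gives R_L ≥ R_th(1/0.0470 − 1) = 2.941 × 20.28 = 59.6 kΩ.

R_L(min) ≈ 59.6 kΩ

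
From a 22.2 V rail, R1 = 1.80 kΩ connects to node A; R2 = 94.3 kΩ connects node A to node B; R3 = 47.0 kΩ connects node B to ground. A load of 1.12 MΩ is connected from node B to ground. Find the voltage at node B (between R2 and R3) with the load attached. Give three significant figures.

At node B, R3 is in parallel with the load: R3‖R_L = 45.11 kΩ.
Below node A the resistance is R2 + (R3‖R_L) = 139.4 kΩ, so V_A = 22.2 × 139.4/141.2 = 21.92 V.
Then V_B = V_A × (R3‖R_L)/(R2 + R3‖R_L) = 21.92 × 45.11/139.4 = 7.09 V.

V ≈ 7.09 V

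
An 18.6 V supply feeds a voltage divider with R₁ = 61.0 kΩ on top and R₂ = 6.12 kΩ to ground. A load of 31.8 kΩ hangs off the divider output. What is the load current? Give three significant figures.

R₂‖R_L = 5.132 kΩ; V_out = 18.6 × 5.132/66.13 = 1.443 V.
I_L = V_out / R_L = 1.443 / 31.8 kΩ = 0.0454 mA.

I_L ≈ 0.0454 mA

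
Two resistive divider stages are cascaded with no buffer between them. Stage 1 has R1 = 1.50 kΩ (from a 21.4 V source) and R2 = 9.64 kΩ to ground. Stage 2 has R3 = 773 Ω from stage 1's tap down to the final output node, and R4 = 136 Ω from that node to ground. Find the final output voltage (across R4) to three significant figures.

Stage 2 presents R3+R4 = 909.0 Ω as a load on stage 1's tap.
Stage 1's lower leg becomes R2‖(R3+R4) = 830.7 Ω, so V_mid = 21.4 × 830.7/2331 = 7.627 V.
Stage 2 is itself unloaded: V_out = V_mid × R4/(R3+R4) = 7.627 × 136/909.0 = 1.14 V.

V_out ≈ 1.14 V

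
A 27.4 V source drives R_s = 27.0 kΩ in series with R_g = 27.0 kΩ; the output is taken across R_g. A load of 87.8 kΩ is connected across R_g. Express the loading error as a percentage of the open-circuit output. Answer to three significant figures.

The divider's output (Thévenin) resistance is R_s‖R_g = 13.50 kΩ.
Fractional drop under load = R_th/(R_th + R_L) = 13.50 / (13.50 + 87.8) = 0.1333.
So the output falls by 13.3 %.

13.3 %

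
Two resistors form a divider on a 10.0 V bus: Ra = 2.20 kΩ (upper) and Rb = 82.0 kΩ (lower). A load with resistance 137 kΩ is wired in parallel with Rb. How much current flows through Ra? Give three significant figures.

Rb‖R_L = 51.30 kΩ, so the source sees Ra + Rb‖R_L = 53.50 kΩ.
I = 10.0 V / 53.50 kΩ = 0.187 mA.

I ≈ 0.187 mA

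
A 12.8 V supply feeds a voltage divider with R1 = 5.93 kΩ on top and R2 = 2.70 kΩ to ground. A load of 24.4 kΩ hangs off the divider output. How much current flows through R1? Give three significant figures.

I ≈ 1.53 mA

R2‖R_L = 2.431 kΩ, so the source sees R1 + R2‖R_L = 8.361 kΩ.
I = 12.8 V / 8.361 kΩ = 1.53 mA.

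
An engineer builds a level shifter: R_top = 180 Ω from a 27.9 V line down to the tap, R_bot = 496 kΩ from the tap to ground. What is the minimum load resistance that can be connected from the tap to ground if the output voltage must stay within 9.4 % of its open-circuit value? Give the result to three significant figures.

Output resistance R_th = R_top‖R_bot = (180 × 496000)/496200 = 179.9 Ω.
The fractional drop is R_th/(R_th + R_L); requiring this ≤ 0.0940 gives R_L ≥ R_th(1/0.0940 − 1) = 179.9 × 9.638 = 1.73 kΩ.

R_L(min) ≈ 1.73 kΩ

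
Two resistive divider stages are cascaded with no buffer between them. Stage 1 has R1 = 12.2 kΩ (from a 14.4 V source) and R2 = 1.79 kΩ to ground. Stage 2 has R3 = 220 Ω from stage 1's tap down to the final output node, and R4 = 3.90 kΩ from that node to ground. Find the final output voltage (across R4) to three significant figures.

Stage 2 presents R3+R4 = 4120 Ω as a load on stage 1's tap.
Stage 1's lower leg becomes R2‖(R3+R4) = 1248 Ω, so V_mid = 14.4 × 1248/13450 = 1.336 V.
Stage 2 is itself unloaded: V_out = V_mid × R4/(R3+R4) = 1.336 × 3900/4120 = 1.26 V.

V_out ≈ 1.26 V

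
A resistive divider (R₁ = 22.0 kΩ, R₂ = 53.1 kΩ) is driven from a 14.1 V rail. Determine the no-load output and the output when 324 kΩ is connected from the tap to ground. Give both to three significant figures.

Unloaded: 9.97 V; loaded: 9.51 V

Open-circuit: V = 14.1 × 53.1/(22.0 + 53.1) = 9.97 V.
With the load, R₂ becomes R₂‖R_L = 45.62 kΩ, so V = 14.1 × 45.62/67.62 = 9.51 V.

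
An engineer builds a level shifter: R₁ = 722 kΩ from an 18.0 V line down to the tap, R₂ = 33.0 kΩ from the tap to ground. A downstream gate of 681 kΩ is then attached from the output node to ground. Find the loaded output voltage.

The load sits in parallel with R₂: R₂‖R_L = (33.0 × 681) / (33.0 + 681) = 31.47 kΩ.
V_out = 18.0 × 31.47 / (722 + 31.47) = 18.0 × 31.47/753.5 = 0.752 V.
(Unloaded it would have been 0.787 V.)

V_out ≈ 0.752 V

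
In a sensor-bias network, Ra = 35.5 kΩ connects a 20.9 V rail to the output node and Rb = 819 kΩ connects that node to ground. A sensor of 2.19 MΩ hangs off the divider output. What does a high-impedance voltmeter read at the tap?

The load sits in parallel with Rb: Rb‖R_L = (819 × 2190) / (819 + 2190) = 596.1 kΩ.
V_out = 20.9 × 596.1 / (35.5 + 596.1) = 20.9 × 596.1/631.6 = 19.7 V.

V_out ≈ 19.7 V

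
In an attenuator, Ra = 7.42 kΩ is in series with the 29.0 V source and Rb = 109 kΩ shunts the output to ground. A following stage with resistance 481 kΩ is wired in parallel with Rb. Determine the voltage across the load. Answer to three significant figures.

The load sits in parallel with Rb: Rb‖R_L = (109 × 481) / (109 + 481) = 88.86 kΩ.
V_out = 29.0 × 88.86 / (7.42 + 88.86) = 29.0 × 88.86/96.28 = 26.8 V.

V_out ≈ 26.8 V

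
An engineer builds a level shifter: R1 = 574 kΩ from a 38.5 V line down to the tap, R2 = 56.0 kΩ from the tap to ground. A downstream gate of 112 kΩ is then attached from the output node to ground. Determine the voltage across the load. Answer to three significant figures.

V_out ≈ 2.35 V

The load sits in parallel with R2: R2‖R_L = (56.0 × 112) / (56.0 + 112) = 37.33 kΩ.
V_out = 38.5 × 37.33 / (574 + 37.33) = 38.5 × 37.33/611.3 = 2.35 V.
(Unloaded it would have been 3.42 V.)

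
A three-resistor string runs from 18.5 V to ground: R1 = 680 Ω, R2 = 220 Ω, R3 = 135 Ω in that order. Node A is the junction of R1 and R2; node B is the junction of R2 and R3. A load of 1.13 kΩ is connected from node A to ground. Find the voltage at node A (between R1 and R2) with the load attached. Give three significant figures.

Below node A the series string R2+R3 = 355.0 Ω sits in parallel with the 1130 Ω load: 270.1 Ω.
V_A = 18.5 × 270.1/(680 + 270.1) = 5.26 V.

V ≈ 5.26 V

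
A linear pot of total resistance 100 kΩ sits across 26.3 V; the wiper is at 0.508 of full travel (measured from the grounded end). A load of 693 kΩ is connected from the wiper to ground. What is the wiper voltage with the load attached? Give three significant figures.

The wiper splits the pot into (1−α)R = 49.20 kΩ above and αR = 50.80 kΩ below.
Lower section ‖ load = 47.33 kΩ.
V_wiper = 26.3 × 47.33/(49.20 + 47.33) = 12.9 V.

V ≈ 12.9 V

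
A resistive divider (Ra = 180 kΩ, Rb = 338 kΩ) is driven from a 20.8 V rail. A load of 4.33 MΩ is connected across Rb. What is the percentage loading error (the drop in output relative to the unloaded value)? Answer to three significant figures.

2.64 %

The divider's output (Thévenin) resistance is Ra‖Rb = 117.5 kΩ.
Fractional drop under load = R_th/(R_th + R_L) = 117.5 / (117.5 + 4330) = 0.02641.
So the output falls by 2.64 %.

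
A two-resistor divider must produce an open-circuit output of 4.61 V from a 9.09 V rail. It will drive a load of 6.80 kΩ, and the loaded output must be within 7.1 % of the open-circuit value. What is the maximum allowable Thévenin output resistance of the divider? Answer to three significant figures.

Loading drop = R_th/(R_th + R_L) ≤ 0.0710, so R_th ≤ R_L · ε/(1−ε) = 6.80 kΩ × 0.0710/0.9290 = 520 Ω.
(Any R1, R2 with R2/(R1+R2) = 0.507 and R1‖R2 ≤ 520 Ω will meet the spec.)

R_th ≤ 520 Ω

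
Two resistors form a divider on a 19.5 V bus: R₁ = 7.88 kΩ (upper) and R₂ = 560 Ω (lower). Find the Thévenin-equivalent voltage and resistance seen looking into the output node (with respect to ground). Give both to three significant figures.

V_th = 1.29 V, R_th = 523 Ω

V_th is the open-circuit tap voltage: 19.5 × 560/(7880 + 560) = 1.29 V.
With the supply zeroed, R₁ and R₂ appear in parallel from the tap: R_th = R₁‖R₂ = (7880 × 560)/8440 = 523 Ω.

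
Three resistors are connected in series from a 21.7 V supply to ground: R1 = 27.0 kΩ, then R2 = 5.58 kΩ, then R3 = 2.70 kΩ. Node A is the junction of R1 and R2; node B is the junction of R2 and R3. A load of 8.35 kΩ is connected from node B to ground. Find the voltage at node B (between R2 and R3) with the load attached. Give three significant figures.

V ≈ 1.28 V

At node B, R3 is in parallel with the load: R3‖R_L = 2.040 kΩ.
Below node A the resistance is R2 + (R3‖R_L) = 7.620 kΩ, so V_A = 21.7 × 7.620/34.62 = 4.776 V.
Then V_B = V_A × (R3‖R_L)/(R2 + R3‖R_L) = 4.776 × 2.040/7.620 = 1.28 V.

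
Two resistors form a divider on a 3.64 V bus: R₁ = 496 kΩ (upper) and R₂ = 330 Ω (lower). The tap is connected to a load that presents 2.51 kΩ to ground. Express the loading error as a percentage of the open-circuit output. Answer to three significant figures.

Unloaded V = 3.64 × 330/496300 = 0.0024202 V.
Loaded: R₂‖R_L = 291.7 Ω, giving V = 3.64 × 291.7/496300 = 0.0021391 V.
Drop = (0.0024202 − 0.0021391) / 0.0024202 = 11.6 %.

11.6 %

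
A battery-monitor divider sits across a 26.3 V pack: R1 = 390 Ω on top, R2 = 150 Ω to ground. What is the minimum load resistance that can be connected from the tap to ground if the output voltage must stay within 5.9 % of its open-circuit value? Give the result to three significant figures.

R_L(min) ≈ 1.73 kΩ

Output resistance R_th = R1‖R2 = (390 × 150)/540.0 = 108.3 Ω.
The fractional drop is R_th/(R_th + R_L); requiring this ≤ 0.0590 gives R_L ≥ R_th(1/0.0590 − 1) = 108.3 × 15.95 = 1.73 kΩ.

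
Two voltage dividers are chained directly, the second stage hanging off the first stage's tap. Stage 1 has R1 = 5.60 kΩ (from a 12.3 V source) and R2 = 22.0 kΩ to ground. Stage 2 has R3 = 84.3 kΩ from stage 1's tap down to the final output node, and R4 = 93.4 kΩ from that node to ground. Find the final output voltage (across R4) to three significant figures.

V_out ≈ 5.03 V

Stage 2 presents R3+R4 = 177.7 kΩ as a load on stage 1's tap.
Stage 1's lower leg becomes R2‖(R3+R4) = 19.58 kΩ, so V_mid = 12.3 × 19.58/25.18 = 9.564 V.
Stage 2 is itself unloaded: V_out = V_mid × R4/(R3+R4) = 9.564 × 93.4/177.7 = 5.03 V.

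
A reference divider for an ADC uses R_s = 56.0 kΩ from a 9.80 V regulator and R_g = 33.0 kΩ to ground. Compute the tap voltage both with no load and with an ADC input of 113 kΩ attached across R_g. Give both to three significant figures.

Unloaded: 3.63 V; loaded: 3.07 V

Open-circuit: V = 9.80 × 33.0/(56.0 + 33.0) = 3.63 V.
With the load, R_g becomes R_g‖R_L = 25.54 kΩ, so V = 9.80 × 25.54/81.54 = 3.07 V.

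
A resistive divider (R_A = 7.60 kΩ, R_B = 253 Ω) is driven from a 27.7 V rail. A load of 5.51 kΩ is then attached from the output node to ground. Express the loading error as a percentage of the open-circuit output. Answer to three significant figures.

The divider's output (Thévenin) resistance is R_A‖R_B = 244.8 Ω.
Fractional drop under load = R_th/(R_th + R_L) = 244.8 / (244.8 + 5510) = 0.04255.
So the output falls by 4.25 %.

4.25 %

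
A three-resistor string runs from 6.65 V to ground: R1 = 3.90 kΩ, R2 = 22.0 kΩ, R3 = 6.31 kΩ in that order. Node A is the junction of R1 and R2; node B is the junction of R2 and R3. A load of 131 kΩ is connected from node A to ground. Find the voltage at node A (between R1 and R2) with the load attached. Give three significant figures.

Below node A the series string R2+R3 = 28.31 kΩ sits in parallel with the 131 kΩ load: 23.28 kΩ.
V_A = 6.65 × 23.28/(3.90 + 23.28) = 5.70 V.

V ≈ 5.70 V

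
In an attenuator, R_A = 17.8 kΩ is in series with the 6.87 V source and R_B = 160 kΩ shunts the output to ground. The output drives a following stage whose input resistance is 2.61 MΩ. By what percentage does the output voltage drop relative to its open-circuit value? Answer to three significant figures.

0.610 %

The divider's output (Thévenin) resistance is R_A‖R_B = 16.02 kΩ.
Fractional drop under load = R_th/(R_th + R_L) = 16.02 / (16.02 + 2610) = 0.006100.
So the output falls by 0.610 %.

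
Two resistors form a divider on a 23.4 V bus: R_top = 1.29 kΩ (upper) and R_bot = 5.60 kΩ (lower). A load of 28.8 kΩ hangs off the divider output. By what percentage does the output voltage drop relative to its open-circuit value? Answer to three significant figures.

The divider's output (Thévenin) resistance is R_top‖R_bot = 1.048 kΩ.
Fractional drop under load = R_th/(R_th + R_L) = 1.048 / (1.048 + 28.8) = 0.03513.
So the output falls by 3.51 %.

3.51 %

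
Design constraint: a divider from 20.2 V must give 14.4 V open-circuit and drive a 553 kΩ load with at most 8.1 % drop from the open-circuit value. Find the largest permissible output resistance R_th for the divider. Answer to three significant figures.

Loading drop = R_th/(R_th + R_L) ≤ 0.0810, so R_th ≤ R_L · ε/(1−ε) = 553 kΩ × 0.0810/0.9190 = 48.7 kΩ.

R_th ≤ 48.7 kΩ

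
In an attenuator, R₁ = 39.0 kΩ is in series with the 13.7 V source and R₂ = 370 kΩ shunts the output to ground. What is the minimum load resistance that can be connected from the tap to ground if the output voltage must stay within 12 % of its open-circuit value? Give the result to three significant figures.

Output resistance R_th = R₁‖R₂ = (39.0 × 370)/409.0 = 35.28 kΩ.
The fractional drop is R_th/(R_th + R_L); requiring this ≤ 0.120 gives R_L ≥ R_th(1/0.120 − 1) = 35.28 × 7.333 = 259 kΩ.

R_L(min) ≈ 259 kΩ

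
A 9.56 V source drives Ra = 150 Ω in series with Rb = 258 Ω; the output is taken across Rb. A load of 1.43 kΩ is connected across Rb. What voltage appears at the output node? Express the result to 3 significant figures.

V_out ≈ 5.67 V

The load sits in parallel with Rb: Rb‖R_L = (258 × 1430) / (258 + 1430) = 218.6 Ω.
V_out = 9.56 × 218.6 / (150 + 218.6) = 9.56 × 218.6/368.6 = 5.67 V.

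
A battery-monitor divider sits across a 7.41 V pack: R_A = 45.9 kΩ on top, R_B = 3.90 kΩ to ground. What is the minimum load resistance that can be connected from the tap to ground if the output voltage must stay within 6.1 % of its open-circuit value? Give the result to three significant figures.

Output resistance R_th = R_A‖R_B = (45.9 × 3.90)/49.80 = 3.595 kΩ.
The fractional drop is R_th/(R_th + R_L); requiring this ≤ 0.0610 gives R_L ≥ R_th(1/0.0610 − 1) = 3.595 × 15.39 = 55.3 kΩ.

R_L(min) ≈ 55.3 kΩ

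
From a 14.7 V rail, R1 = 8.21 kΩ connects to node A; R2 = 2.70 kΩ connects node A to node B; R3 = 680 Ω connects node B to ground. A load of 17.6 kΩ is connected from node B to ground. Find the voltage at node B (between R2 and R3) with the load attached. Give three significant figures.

V ≈ 0.832 V

At node B, R3 is in parallel with the load: R3‖R_L = 654.7 Ω.
Below node A the resistance is R2 + (R3‖R_L) = 3355 Ω, so V_A = 14.7 × 3355/11560 = 4.264 V.
Then V_B = V_A × (R3‖R_L)/(R2 + R3‖R_L) = 4.264 × 654.7/3355 = 0.832 V.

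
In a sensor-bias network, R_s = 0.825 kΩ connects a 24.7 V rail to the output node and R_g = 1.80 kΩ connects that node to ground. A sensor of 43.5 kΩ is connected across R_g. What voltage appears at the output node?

The load sits in parallel with R_g: R_g‖R_L = (1800 × 43500) / (1800 + 43500) = 1728 Ω.
V_out = 24.7 × 1728 / (825 + 1728) = 24.7 × 1728/2553 = 16.7 V.

V_out ≈ 16.7 V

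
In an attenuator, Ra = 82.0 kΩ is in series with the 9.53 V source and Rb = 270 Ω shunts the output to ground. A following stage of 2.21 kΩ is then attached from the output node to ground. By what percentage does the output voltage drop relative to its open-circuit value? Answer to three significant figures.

10.9 %

The divider's output (Thévenin) resistance is Ra‖Rb = 269.1 Ω.
Fractional drop under load = R_th/(R_th + R_L) = 269.1 / (269.1 + 2210) = 0.1086.
So the output falls by 10.9 %.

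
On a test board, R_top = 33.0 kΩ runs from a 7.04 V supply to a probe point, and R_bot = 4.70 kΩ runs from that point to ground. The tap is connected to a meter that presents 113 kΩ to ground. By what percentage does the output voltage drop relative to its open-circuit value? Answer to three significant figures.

3.51 %

The divider's output (Thévenin) resistance is R_top‖R_bot = 4.114 kΩ.
Fractional drop under load = R_th/(R_th + R_L) = 4.114 / (4.114 + 113) = 0.03513.
So the output falls by 3.51 %.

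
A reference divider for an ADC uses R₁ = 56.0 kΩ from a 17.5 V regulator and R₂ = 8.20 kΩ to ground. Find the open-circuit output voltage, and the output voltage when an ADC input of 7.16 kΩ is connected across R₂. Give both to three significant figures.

Open-circuit: V = 17.5 × 8.20/(56.0 + 8.20) = 2.24 V.
With the load, R₂ becomes R₂‖R_L = 3.822 kΩ, so V = 17.5 × 3.822/59.82 = 1.12 V.

Unloaded: 2.24 V; loaded: 1.12 V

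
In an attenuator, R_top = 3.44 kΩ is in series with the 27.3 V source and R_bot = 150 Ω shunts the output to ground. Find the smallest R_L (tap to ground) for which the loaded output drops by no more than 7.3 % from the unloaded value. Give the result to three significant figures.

Output resistance R_th = R_top‖R_bot = (3440 × 150)/3590 = 143.7 Ω.
The fractional drop is R_th/(R_th + R_L); requiring this ≤ 0.0730 gives R_L ≥ R_th(1/0.0730 − 1) = 143.7 × 12.70 = 1.83 kΩ.

R_L(min) ≈ 1.83 kΩ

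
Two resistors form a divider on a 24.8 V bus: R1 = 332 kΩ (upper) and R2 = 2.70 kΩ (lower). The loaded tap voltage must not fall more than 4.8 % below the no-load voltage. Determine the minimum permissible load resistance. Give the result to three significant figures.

Output resistance R_th = R1‖R2 = (332 × 2.70)/334.7 = 2.678 kΩ.
The fractional drop is R_th/(R_th + R_L); requiring this ≤ 0.0480 gives R_L ≥ R_th(1/0.0480 − 1) = 2.678 × 19.83 = 53.1 kΩ.

R_L(min) ≈ 53.1 kΩ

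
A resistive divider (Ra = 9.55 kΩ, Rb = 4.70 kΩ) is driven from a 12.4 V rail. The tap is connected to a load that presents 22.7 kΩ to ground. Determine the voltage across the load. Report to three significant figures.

V_out ≈ 3.59 V

The load sits in parallel with Rb: Rb‖R_L = (4.70 × 22.7) / (4.70 + 22.7) = 3.894 kΩ.
V_out = 12.4 × 3.894 / (9.55 + 3.894) = 12.4 × 3.894/13.44 = 3.59 V.
(Unloaded it would have been 4.09 V.)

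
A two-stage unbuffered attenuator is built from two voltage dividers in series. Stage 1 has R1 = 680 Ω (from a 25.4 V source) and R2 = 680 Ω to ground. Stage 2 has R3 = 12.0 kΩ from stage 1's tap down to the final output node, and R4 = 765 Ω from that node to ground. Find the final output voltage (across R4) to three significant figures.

V_out ≈ 0.741 V

Stage 2 presents R3+R4 = 12760 Ω as a load on stage 1's tap.
Stage 1's lower leg becomes R2‖(R3+R4) = 645.6 Ω, so V_mid = 25.4 × 645.6/1326 = 12.37 V.
Stage 2 is itself unloaded: V_out = V_mid × R4/(R3+R4) = 12.37 × 765/12760 = 0.741 V.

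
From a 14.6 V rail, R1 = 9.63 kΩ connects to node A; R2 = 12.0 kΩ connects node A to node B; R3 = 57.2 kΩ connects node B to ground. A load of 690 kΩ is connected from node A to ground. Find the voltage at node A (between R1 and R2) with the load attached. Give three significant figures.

V ≈ 12.7 V

Below node A the series string R2+R3 = 69.20 kΩ sits in parallel with the 690 kΩ load: 62.89 kΩ.
V_A = 14.6 × 62.89/(9.63 + 62.89) = 12.7 V.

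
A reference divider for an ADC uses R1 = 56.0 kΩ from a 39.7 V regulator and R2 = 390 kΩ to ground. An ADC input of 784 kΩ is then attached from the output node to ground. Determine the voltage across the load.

V_out ≈ 32.7 V

The load sits in parallel with R2: R2‖R_L = (390 × 784) / (390 + 784) = 260.4 kΩ.
V_out = 39.7 × 260.4 / (56.0 + 260.4) = 39.7 × 260.4/316.4 = 32.7 V.
(Unloaded it would have been 34.7 V.)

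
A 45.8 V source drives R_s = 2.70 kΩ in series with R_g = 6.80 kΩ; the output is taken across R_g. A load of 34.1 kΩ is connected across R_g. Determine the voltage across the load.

The load sits in parallel with R_g: R_g‖R_L = (6.80 × 34.1) / (6.80 + 34.1) = 5.669 kΩ.
V_out = 45.8 × 5.669 / (2.70 + 5.669) = 45.8 × 5.669/8.369 = 31.0 V.
(Unloaded it would have been 32.8 V.)

V_out ≈ 31.0 V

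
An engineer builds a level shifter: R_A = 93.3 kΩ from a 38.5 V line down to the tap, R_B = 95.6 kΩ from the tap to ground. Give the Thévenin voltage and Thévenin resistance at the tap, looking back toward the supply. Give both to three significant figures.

V_th is the open-circuit tap voltage: 38.5 × 95.6/(93.3 + 95.6) = 19.5 V.
With the supply zeroed, R_A and R_B appear in parallel from the tap: R_th = R_A‖R_B = (93.3 × 95.6)/188.9 = 47.2 kΩ.

V_th = 19.5 V, R_th = 47.2 kΩ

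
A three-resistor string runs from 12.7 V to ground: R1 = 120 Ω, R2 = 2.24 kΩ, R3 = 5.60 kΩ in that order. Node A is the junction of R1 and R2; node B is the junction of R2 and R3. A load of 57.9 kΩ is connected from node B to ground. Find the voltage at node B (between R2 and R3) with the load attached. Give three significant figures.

V ≈ 8.69 V

At node B, R3 is in parallel with the load: R3‖R_L = 5106 Ω.
Below node A the resistance is R2 + (R3‖R_L) = 7346 Ω, so V_A = 12.7 × 7346/7466 = 12.50 V.
Then V_B = V_A × (R3‖R_L)/(R2 + R3‖R_L) = 12.50 × 5106/7346 = 8.69 V.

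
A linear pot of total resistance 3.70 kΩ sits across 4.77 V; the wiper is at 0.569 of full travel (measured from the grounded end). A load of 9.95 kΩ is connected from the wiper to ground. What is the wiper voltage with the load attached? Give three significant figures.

The wiper splits the pot into (1−α)R = 1.595 kΩ above and αR = 2.105 kΩ below.
Lower section ‖ load = 1.738 kΩ.
V_wiper = 4.77 × 1.738/(1.595 + 1.738) = 2.49 V.

V ≈ 2.49 V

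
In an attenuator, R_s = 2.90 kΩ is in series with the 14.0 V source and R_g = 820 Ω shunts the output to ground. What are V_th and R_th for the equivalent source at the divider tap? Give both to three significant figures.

V_th = 3.09 V, R_th = 639 Ω

V_th is the open-circuit tap voltage: 14.0 × 820/(2900 + 820) = 3.09 V.
With the supply zeroed, R_s and R_g appear in parallel from the tap: R_th = R_s‖R_g = (2900 × 820)/3720 = 639 Ω.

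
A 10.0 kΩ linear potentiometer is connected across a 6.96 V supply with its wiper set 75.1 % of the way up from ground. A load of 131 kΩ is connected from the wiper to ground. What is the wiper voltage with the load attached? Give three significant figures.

The wiper splits the pot into (1−α)R = 2.490 kΩ above and αR = 7.510 kΩ below.
Lower section ‖ load = 7.103 kΩ.
V_wiper = 6.96 × 7.103/(2.490 + 7.103) = 5.15 V.

V ≈ 5.15 V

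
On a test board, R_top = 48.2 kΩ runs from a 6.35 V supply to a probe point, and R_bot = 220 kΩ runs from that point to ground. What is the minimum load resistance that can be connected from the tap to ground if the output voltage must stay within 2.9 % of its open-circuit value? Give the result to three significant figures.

Output resistance R_th = R_top‖R_bot = (48.2 × 220)/268.2 = 39.54 kΩ.
The fractional drop is R_th/(R_th + R_L); requiring this ≤ 0.0290 gives R_L ≥ R_th(1/0.0290 − 1) = 39.54 × 33.48 = 1.32 MΩ.

R_L(min) ≈ 1.32 MΩ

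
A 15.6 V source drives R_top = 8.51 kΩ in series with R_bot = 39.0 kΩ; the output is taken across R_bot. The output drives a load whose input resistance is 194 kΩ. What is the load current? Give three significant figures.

I_L ≈ 0.0637 mA

R_bot‖R_L = 32.47 kΩ; V_out = 15.6 × 32.47/40.98 = 12.36 V.
I_L = V_out / R_L = 12.36 / 194 kΩ = 0.0637 mA.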